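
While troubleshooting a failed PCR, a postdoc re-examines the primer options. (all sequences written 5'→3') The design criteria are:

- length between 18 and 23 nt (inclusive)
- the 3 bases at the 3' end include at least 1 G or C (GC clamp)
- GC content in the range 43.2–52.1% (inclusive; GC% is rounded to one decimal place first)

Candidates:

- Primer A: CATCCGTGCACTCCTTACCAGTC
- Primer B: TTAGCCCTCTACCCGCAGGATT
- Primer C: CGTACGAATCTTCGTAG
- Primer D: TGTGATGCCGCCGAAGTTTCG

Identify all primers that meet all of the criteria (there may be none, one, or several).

Primer A (23 nt, A=4 T=6 G=3 C=10): length 23 ✓; 3' end GTC has 2 G/C ✓; GC 13/23 = 56.5%, outside 43.2–52.1% ✗ — fails.
Primer B (22 nt, A=4 T=6 G=4 C=8): length 22 ✓; 3' end ATT has 0 G/C, need ≥1 ✗; GC 12/22 = 54.5%, outside 43.2–52.1% ✗ — fails.
Primer C (17 nt, A=4 T=5 G=4 C=4): length 17, outside 18–23 ✗; 3' end TAG has 1 G/C ✓; GC 8/17 = 47.1% ✓ — fails.
Primer D (21 nt, A=3 T=6 G=7 C=5): length 21 ✓; 3' end TCG has 2 G/C ✓; GC 12/21 = 57.1%, outside 43.2–52.1% ✗ — fails.

None of the candidates satisfy all criteria.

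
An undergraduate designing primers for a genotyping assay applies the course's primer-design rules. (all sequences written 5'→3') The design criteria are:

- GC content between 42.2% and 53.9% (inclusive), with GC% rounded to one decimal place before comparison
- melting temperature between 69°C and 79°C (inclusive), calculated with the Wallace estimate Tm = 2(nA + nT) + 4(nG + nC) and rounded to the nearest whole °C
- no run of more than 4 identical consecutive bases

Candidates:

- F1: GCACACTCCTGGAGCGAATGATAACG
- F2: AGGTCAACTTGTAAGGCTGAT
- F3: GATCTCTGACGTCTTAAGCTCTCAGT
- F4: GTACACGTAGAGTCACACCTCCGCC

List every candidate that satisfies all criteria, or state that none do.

F3 only.

F1 (26 nt, A=8 T=4 G=7 C=7): GC 14/26 = 53.8% ✓; Tm = 2·12 + 4·14 = 80°C, outside 69–79°C ✗; longest run = 2 ✓ — fails.
F2 (21 nt, A=6 T=6 G=6 C=3): GC 9/21 = 42.9% ✓; Tm = 2·12 + 4·9 = 60°C, outside 69–79°C ✗; longest run = 2 ✓ — fails.
F3 (26 nt, A=5 T=9 G=5 C=7): GC 12/26 = 46.2% ✓; Tm = 2·14 + 4·12 = 76°C ✓; longest run = 2 ✓ — passes.
F4 (25 nt, A=6 T=4 G=5 C=10): GC 15/25 = 60.0%, outside 42.2–53.9% ✗; Tm = 2·10 + 4·15 = 80°C, outside 69–79°C ✗; longest run = 2 ✓ — fails.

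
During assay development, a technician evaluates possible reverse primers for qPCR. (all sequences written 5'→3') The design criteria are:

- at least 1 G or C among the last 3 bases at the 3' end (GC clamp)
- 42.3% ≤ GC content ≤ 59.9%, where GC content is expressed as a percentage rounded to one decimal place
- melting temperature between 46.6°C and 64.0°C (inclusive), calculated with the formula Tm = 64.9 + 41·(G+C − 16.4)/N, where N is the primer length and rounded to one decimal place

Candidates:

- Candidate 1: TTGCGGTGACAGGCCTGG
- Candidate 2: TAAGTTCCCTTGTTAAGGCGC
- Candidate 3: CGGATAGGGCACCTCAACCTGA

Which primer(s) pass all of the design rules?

Candidate 1 (18 nt, A=2 T=4 G=8 C=4): 3' end TGG has 2 G/C ✓; GC 12/18 = 66.7%, outside 42.3–59.9% ✗; Tm = 64.9 + 41·(12 − 16.4)/18 = 54.9°C ✓ — fails.
Candidate 2 (21 nt, A=4 T=7 G=5 C=5): 3' end CGC has 3 G/C ✓; GC 10/21 = 47.6% ✓; Tm = 64.9 + 41·(10 − 16.4)/21 = 52.4°C ✓ — passes.
Candidate 3 (22 nt, A=6 T=3 G=6 C=7): 3' end TGA has 1 G/C ✓; GC 13/22 = 59.1% ✓; Tm = 64.9 + 41·(13 − 16.4)/22 = 58.6°C ✓ — passes.

Candidate 2 and Candidate 3.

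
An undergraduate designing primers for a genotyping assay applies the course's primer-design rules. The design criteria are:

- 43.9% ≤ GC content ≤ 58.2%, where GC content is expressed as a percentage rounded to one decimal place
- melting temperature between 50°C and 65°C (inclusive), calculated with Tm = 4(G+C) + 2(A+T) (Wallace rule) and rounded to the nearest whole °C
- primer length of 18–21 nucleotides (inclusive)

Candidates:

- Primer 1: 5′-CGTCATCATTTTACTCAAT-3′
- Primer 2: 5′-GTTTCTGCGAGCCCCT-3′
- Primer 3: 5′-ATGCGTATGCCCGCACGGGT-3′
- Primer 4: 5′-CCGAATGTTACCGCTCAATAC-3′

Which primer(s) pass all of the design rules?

Primer 1 (19 nt, A=5 T=8 G=1 C=5): GC 6/19 = 31.6%, outside 43.9–58.2% ✗; Tm = 2·13 + 4·6 = 50°C ✓; length 19 ✓ — fails.
Primer 2 (16 nt, A=1 T=5 G=4 C=6): GC 10/16 = 62.5%, outside 43.9–58.2% ✗; Tm = 2·6 + 4·10 = 52°C ✓; length 16, outside 18–21 ✗ — fails.
Primer 3 (20 nt, A=3 T=4 G=7 C=6): GC 13/20 = 65.0%, outside 43.9–58.2% ✗; Tm = 2·7 + 4·13 = 66°C, outside 50–65°C ✗; length 20 ✓ — fails.
Primer 4 (21 nt, A=6 T=5 G=3 C=7): GC 10/21 = 47.6% ✓; Tm = 2·11 + 4·10 = 62°C ✓; length 21 ✓ — passes.

Primer 4 only.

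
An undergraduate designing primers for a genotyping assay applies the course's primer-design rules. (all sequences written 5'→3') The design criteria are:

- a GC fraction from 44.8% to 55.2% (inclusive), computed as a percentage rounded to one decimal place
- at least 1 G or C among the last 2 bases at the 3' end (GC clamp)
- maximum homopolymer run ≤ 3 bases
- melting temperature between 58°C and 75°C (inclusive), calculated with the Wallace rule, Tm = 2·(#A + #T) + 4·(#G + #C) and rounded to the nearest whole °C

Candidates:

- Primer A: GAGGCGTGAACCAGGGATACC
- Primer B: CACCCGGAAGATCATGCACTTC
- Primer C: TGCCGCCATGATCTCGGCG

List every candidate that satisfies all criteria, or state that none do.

Primer A (21 nt, A=6 T=2 G=8 C=5): GC 13/21 = 61.9%, outside 44.8–55.2% ✗; 3' end CC has 2 G/C ✓; longest run = 3 ✓; Tm = 2·8 + 4·13 = 68°C ✓ — fails.
Primer B (22 nt, A=6 T=4 G=4 C=8): GC 12/22 = 54.5% ✓; 3' end TC has 1 G/C ✓; longest run = 3 ✓; Tm = 2·10 + 4·12 = 68°C ✓ — passes.
Primer C (19 nt, A=2 T=4 G=6 C=7): GC 13/19 = 68.4%, outside 44.8–55.2% ✗; 3' end CG has 2 G/C ✓; longest run = 2 ✓; Tm = 2·6 + 4·13 = 64°C ✓ — fails.

Primer B only.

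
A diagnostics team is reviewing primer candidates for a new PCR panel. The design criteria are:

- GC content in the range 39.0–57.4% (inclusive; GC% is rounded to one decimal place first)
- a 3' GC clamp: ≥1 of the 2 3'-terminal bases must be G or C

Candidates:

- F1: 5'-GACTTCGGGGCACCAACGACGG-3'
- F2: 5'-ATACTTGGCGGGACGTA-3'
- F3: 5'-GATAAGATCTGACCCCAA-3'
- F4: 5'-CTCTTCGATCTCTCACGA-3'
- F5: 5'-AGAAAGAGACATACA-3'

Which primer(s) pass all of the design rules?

F4 only.

F1 (22 nt, A=5 T=2 G=8 C=7): GC 15/22 = 68.2%, outside 39.0–57.4% ✗; 3' end GG has 2 G/C ✓ — fails.
F2 (17 nt, A=4 T=4 G=6 C=3): GC 9/17 = 52.9% ✓; 3' end TA has 0 G/C, need ≥1 ✗ — fails.
F3 (18 nt, A=7 T=3 G=3 C=5): GC 8/18 = 44.4% ✓; 3' end AA has 0 G/C, need ≥1 ✗ — fails.
F4 (18 nt, A=3 T=6 G=2 C=7): GC 9/18 = 50.0% ✓; 3' end GA has 1 G/C ✓ — passes.
F5 (15 nt, A=9 T=1 G=3 C=2): GC 5/15 = 33.3%, outside 39.0–57.4% ✗; 3' end CA has 1 G/C ✓ — fails.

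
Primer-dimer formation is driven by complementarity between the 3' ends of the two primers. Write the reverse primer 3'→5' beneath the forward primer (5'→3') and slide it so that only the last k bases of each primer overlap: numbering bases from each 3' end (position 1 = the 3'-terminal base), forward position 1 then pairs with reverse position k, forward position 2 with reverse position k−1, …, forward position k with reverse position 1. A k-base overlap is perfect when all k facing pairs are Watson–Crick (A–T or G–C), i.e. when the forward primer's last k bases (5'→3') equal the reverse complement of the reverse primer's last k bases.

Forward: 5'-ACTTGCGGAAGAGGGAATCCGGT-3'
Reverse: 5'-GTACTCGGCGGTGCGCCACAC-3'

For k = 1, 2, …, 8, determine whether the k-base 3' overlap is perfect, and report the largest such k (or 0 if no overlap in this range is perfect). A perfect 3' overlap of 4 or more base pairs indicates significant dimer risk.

Last 8 bases (5'→3') — forward …AATCCGGT, reverse …CGCCACAC.
Reverse complement of the reverse primer's last 8 bases: GTGTGGCG; its first k bases are the reverse complement of the reverse primer's last k bases, so a perfect k-base overlap needs the forward primer's last k bases to equal them.
Comparing (forward last k vs required): k=1: T vs G ✗; k=2: GT vs GT ✓; k=3: GGT vs GTG ✗; k=4: CGGT vs GTGT ✗; k=5: CCGGT vs GTGTG ✗; k=6: TCCGGT vs GTGTGG ✗; k=7: ATCCGGT vs GTGTGGC ✗; k=8: AATCCGGT vs GTGTGGCG ✗.
Only k = 2 is perfect, so the longest perfect 3' overlap is 2.

Longest perfect overlap: 2 complementary base pairs; below the dimer-risk threshold (threshold 4).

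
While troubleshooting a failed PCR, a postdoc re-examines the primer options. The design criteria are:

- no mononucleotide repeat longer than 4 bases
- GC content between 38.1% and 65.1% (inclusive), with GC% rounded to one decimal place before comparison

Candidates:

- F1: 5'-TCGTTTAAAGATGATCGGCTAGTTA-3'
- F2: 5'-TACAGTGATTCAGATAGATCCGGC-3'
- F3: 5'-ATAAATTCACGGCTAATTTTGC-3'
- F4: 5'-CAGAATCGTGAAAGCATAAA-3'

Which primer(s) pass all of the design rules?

F1 (25 nt, A=7 T=9 G=6 C=3): longest run = 3 ✓; GC 9/25 = 36.0%, outside 38.1–65.1% ✗ — fails.
F2 (24 nt, A=7 T=6 G=6 C=5): longest run = 2 ✓; GC 11/24 = 45.8% ✓ — passes.
F3 (22 nt, A=7 T=8 G=3 C=4): longest run = 4 ✓; GC 7/22 = 31.8%, outside 38.1–65.1% ✗ — fails.
F4 (20 nt, A=10 T=3 G=4 C=3): longest run = 3 ✓; GC 7/20 = 35.0%, outside 38.1–65.1% ✗ — fails.

F2 only.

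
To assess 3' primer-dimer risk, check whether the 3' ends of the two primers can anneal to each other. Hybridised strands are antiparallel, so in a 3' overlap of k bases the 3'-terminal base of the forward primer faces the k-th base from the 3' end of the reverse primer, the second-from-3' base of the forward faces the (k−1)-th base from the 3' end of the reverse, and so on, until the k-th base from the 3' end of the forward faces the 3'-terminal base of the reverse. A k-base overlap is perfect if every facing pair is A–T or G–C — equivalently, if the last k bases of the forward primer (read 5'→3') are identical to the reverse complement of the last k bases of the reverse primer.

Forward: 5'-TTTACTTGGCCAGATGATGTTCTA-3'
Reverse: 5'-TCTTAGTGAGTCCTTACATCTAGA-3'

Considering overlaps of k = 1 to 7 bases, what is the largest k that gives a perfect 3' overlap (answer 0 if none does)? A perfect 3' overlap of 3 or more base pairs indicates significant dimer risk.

Last 7 bases (5'→3') — forward …TGTTCTA, reverse …ATCTAGA.
Reverse complement of the reverse primer's last 7 bases: TCTAGAT; its first k bases are the reverse complement of the reverse primer's last k bases, so a perfect k-base overlap needs the forward primer's last k bases to equal them.
Comparing (forward last k vs required): k=1: A vs T ✗; k=2: TA vs TC ✗; k=3: CTA vs TCT ✗; k=4: TCTA vs TCTA ✓; k=5: TTCTA vs TCTAG ✗; k=6: GTTCTA vs TCTAGA ✗; k=7: TGTTCTA vs TCTAGAT ✗.
Only k = 4 is perfect, so the longest perfect 3' overlap is 4.

Longest perfect overlap: 4 complementary base pairs; significant dimer risk (threshold 3).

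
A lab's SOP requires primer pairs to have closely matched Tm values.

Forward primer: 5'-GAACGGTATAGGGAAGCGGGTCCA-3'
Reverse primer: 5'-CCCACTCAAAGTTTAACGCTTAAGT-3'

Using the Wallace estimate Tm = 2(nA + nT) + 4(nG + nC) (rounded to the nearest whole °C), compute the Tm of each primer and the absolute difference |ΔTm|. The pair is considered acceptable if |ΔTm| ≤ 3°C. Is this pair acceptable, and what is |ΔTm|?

|ΔTm| = 6°C; the pair is not acceptable.

Forward: A=7 T=3 G=10 C=4 → Tm = 2·10 + 4·14 = 76°C.
Reverse: A=8 T=7 G=3 C=7 → Tm = 2·15 + 4·10 = 70°C.
|ΔTm| = |76 − 70| = 6°C, > 3°C.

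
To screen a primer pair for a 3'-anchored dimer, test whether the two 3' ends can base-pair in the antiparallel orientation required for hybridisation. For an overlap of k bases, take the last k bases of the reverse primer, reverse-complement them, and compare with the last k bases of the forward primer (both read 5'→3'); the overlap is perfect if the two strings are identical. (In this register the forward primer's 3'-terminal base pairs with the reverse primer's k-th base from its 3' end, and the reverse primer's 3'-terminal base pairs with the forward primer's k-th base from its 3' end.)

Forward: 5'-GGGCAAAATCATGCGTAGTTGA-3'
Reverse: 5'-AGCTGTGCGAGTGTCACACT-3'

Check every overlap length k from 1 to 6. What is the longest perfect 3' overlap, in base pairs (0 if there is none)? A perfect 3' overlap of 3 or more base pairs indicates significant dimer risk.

Last 6 bases (5'→3') — forward …AGTTGA, reverse …CACACT.
Reverse complement of the reverse primer's last 6 bases: AGTGTG; its first k bases are the reverse complement of the reverse primer's last k bases, so a perfect k-base overlap needs the forward primer's last k bases to equal them.
Comparing (forward last k vs required): k=1: A vs A ✓; k=2: GA vs AG ✗; k=3: TGA vs AGT ✗; k=4: TTGA vs AGTG ✗; k=5: GTTGA vs AGTGT ✗; k=6: AGTTGA vs AGTGTG ✗.
Only k = 1 is perfect, so the longest perfect 3' overlap is 1.

Longest perfect overlap: 1 complementary base pair; below the dimer-risk threshold (threshold 3).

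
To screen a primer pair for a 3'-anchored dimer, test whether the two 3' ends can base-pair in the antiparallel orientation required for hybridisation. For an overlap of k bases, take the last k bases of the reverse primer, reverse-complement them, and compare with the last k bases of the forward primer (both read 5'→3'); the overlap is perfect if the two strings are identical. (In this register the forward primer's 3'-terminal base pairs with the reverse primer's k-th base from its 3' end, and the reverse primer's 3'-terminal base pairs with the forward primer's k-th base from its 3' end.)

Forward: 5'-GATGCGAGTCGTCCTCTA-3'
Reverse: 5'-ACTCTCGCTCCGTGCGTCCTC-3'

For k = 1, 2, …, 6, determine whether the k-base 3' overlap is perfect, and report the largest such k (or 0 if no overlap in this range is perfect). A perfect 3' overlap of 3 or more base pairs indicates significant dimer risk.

Last 6 bases (5'→3') — forward …CCTCTA, reverse …GTCCTC.
Reverse complement of the reverse primer's last 6 bases: GAGGAC; its first k bases are the reverse complement of the reverse primer's last k bases, so a perfect k-base overlap needs the forward primer's last k bases to equal them.
Comparing (forward last k vs required): k=1: A vs G ✗; k=2: TA vs GA ✗; k=3: CTA vs GAG ✗; k=4: TCTA vs GAGG ✗; k=5: CTCTA vs GAGGA ✗; k=6: CCTCTA vs GAGGAC ✗.
No overlap length from 1 to 6 is perfect, so the longest perfect 3' overlap is 0.

Longest perfect overlap: 0 complementary base pairs; below the dimer-risk threshold (threshold 3).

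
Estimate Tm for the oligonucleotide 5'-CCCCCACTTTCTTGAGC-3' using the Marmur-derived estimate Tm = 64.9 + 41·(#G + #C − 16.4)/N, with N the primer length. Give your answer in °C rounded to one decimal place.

Base counts: A=2, T=5, G=2, C=8; G+C = 10, N = 17.
Tm = 64.9 + 41·(10 − 16.4)/17 = 64.9 + -262.40/17 = 49.5°C.

49.5°C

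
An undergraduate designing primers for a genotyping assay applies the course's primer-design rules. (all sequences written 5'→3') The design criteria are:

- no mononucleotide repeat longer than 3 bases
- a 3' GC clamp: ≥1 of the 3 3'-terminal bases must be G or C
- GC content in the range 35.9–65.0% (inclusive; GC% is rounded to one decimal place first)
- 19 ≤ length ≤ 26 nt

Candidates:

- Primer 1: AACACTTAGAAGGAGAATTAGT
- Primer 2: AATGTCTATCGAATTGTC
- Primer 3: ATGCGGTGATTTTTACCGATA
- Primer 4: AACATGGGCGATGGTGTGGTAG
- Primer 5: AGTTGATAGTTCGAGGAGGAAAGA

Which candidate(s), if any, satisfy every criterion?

Primer 4 and Primer 5.

Primer 1 (22 nt, A=10 T=5 G=5 C=2): longest run = 2 ✓; 3' end AGT has 1 G/C ✓; GC 7/22 = 31.8%, outside 35.9–65.0% ✗; length 22 ✓ — fails.
Primer 2 (18 nt, A=5 T=7 G=3 C=3): longest run = 2 ✓; 3' end GTC has 2 G/C ✓; GC 6/18 = 33.3%, outside 35.9–65.0% ✗; length 18, outside 19–26 ✗ — fails.
Primer 3 (21 nt, A=5 T=8 G=5 C=3): longest run = 5, exceeds 3 ✗; 3' end ATA has 0 G/C, need ≥1 ✗; GC 8/21 = 38.1% ✓; length 21 ✓ — fails.
Primer 4 (22 nt, A=5 T=5 G=10 C=2): longest run = 3 ✓; 3' end TAG has 1 G/C ✓; GC 12/22 = 54.5% ✓; length 22 ✓ — passes.
Primer 5 (24 nt, A=9 T=5 G=9 C=1): longest run = 3 ✓; 3' end AGA has 1 G/C ✓; GC 10/24 = 41.7% ✓; length 24 ✓ — passes.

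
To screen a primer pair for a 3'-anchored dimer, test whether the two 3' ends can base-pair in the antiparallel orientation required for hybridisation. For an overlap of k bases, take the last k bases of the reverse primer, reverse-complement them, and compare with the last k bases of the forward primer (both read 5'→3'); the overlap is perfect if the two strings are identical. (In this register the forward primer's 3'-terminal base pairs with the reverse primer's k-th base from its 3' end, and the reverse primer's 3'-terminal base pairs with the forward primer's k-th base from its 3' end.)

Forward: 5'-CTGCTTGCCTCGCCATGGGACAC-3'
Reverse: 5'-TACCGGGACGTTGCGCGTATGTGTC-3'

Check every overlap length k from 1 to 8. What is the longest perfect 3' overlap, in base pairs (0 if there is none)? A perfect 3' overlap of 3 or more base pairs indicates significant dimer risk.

Longest perfect overlap: 5 complementary base pairs; significant dimer risk (threshold 3).

Last 8 bases (5'→3') — forward …TGGGACAC, reverse …TATGTGTC.
Reverse complement of the reverse primer's last 8 bases: GACACATA; its first k bases are the reverse complement of the reverse primer's last k bases, so a perfect k-base overlap needs the forward primer's last k bases to equal them.
Comparing (forward last k vs required): k=1: C vs G ✗; k=2: AC vs GA ✗; k=3: CAC vs GAC ✗; k=4: ACAC vs GACA ✗; k=5: GACAC vs GACAC ✓; k=6: GGACAC vs GACACA ✗; k=7: GGGACAC vs GACACAT ✗; k=8: TGGGACAC vs GACACATA ✗.
Only k = 5 is perfect, so the longest perfect 3' overlap is 5.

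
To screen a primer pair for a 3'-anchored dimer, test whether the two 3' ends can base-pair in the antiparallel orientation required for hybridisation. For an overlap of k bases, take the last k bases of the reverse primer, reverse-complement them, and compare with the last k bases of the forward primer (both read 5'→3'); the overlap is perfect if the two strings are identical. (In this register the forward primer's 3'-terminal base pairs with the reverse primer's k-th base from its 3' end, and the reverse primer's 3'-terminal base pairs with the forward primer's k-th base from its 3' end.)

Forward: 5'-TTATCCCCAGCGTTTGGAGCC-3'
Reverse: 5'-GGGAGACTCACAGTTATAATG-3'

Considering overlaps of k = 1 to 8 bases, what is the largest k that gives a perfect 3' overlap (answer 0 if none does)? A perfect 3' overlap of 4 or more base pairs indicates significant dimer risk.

Last 8 bases (5'→3') — forward …TTGGAGCC, reverse …TTATAATG.
Reverse complement of the reverse primer's last 8 bases: CATTATAA; its first k bases are the reverse complement of the reverse primer's last k bases, so a perfect k-base overlap needs the forward primer's last k bases to equal them.
Comparing (forward last k vs required): k=1: C vs C ✓; k=2: CC vs CA ✗; k=3: GCC vs CAT ✗; k=4: AGCC vs CATT ✗; k=5: GAGCC vs CATTA ✗; k=6: GGAGCC vs CATTAT ✗; k=7: TGGAGCC vs CATTATA ✗; k=8: TTGGAGCC vs CATTATAA ✗.
Only k = 1 is perfect, so the longest perfect 3' overlap is 1.

Longest perfect overlap: 1 complementary base pair; below the dimer-risk threshold (threshold 4).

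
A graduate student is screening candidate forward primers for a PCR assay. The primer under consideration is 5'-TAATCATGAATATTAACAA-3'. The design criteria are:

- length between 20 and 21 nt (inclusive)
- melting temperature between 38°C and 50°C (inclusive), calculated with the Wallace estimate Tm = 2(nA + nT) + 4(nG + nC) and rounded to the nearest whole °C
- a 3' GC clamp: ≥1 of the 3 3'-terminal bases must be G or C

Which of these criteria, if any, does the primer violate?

Fails: length.

Base counts: A=10, T=6, G=1, C=2 (length 19).
length: length 19, outside 20–21 ✗
Tm: Tm = 2·16 + 4·3 = 44°C ✓
GC clamp: 3' end CAA has 1 G/C ✓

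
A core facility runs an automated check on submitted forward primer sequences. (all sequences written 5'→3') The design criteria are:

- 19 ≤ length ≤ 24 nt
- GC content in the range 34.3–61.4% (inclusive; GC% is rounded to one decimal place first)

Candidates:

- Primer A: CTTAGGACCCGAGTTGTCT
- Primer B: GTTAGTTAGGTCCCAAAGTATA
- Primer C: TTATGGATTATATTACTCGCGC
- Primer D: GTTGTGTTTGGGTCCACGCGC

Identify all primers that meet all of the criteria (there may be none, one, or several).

Primer A, Primer B and Primer C.

Primer A (19 nt, A=3 T=6 G=5 C=5): length 19 ✓; GC 10/19 = 52.6% ✓ — passes.
Primer B (22 nt, A=7 T=7 G=5 C=3): length 22 ✓; GC 8/22 = 36.4% ✓ — passes.
Primer C (22 nt, A=5 T=9 G=4 C=4): length 22 ✓; GC 8/22 = 36.4% ✓ — passes.
Primer D (21 nt, A=1 T=7 G=8 C=5): length 21 ✓; GC 13/21 = 61.9%, outside 34.3–61.4% ✗ — fails.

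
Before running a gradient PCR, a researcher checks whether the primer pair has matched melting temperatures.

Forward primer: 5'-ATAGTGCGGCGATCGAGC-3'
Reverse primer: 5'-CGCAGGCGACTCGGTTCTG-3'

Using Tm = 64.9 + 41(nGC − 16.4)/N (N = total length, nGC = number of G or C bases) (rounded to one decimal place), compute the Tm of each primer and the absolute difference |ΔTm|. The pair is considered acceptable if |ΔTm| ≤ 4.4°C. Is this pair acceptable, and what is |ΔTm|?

|ΔTm| = 5.0°C; the pair is not acceptable.

Forward: G+C = 11, N = 18 → Tm = 64.9 + 41·(11 − 16.4)/18 = 52.6°C.
Reverse: G+C = 13, N = 19 → Tm = 64.9 + 41·(13 − 16.4)/19 = 57.6°C.
|ΔTm| = |52.6 − 57.6| = 5.0°C, > 4.4°C.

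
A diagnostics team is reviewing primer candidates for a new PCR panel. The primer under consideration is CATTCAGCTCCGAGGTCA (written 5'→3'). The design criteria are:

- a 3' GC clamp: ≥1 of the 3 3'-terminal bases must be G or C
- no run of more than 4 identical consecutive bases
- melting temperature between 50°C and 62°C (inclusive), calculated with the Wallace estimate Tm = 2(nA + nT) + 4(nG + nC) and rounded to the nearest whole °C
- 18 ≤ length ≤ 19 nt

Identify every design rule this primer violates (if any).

Meets all criteria.

Base counts: A=4, T=4, G=4, C=6 (length 18).
GC clamp: 3' end TCA has 1 G/C ✓
homopolymer run: longest run = 2 ✓
Tm: Tm = 2·8 + 4·10 = 56°C ✓
length: length 18 ✓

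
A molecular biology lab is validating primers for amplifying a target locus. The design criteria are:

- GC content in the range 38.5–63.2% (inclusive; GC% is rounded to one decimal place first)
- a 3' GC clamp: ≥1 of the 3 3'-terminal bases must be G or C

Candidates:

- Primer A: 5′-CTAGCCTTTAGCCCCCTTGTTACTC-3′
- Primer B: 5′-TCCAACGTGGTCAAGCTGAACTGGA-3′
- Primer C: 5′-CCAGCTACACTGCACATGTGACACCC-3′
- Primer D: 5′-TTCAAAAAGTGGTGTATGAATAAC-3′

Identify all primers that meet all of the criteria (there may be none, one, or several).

Primer A, Primer B and Primer C.

Primer A (25 nt, A=3 T=9 G=3 C=10): GC 13/25 = 52.0% ✓; 3' end CTC has 2 G/C ✓ — passes.
Primer B (25 nt, A=7 T=5 G=7 C=6): GC 13/25 = 52.0% ✓; 3' end GGA has 2 G/C ✓ — passes.
Primer C (26 nt, A=7 T=4 G=4 C=11): GC 15/26 = 57.7% ✓; 3' end CCC has 3 G/C ✓ — passes.
Primer D (24 nt, A=10 T=7 G=5 C=2): GC 7/24 = 29.2%, outside 38.5–63.2% ✗; 3' end AAC has 1 G/C ✓ — fails.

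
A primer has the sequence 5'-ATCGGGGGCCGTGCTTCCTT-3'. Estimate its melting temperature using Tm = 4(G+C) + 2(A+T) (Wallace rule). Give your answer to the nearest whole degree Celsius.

Base counts: A=1, T=6, G=7, C=6 (length 20).
Tm = 2·(1+6) + 4·(7+6) = 2·7 + 4·13 = 14 + 52 = 66°C.

66°C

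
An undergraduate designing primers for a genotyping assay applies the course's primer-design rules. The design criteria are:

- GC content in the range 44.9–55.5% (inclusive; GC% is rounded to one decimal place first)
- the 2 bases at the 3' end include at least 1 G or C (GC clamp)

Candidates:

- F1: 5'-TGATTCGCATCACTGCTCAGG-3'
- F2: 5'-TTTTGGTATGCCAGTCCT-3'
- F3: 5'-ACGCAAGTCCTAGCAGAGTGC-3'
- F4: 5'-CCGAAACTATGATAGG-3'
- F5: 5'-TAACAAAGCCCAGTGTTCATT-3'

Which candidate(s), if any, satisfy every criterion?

F1 (21 nt, A=4 T=6 G=5 C=6): GC 11/21 = 52.4% ✓; 3' end GG has 2 G/C ✓ — passes.
F2 (18 nt, A=2 T=8 G=4 C=4): GC 8/18 = 44.4%, outside 44.9–55.5% ✗; 3' end CT has 1 G/C ✓ — fails.
F3 (21 nt, A=6 T=3 G=6 C=6): GC 12/21 = 57.1%, outside 44.9–55.5% ✗; 3' end GC has 2 G/C ✓ — fails.
F4 (16 nt, A=6 T=3 G=4 C=3): GC 7/16 = 43.8%, outside 44.9–55.5% ✗; 3' end GG has 2 G/C ✓ — fails.
F5 (21 nt, A=7 T=6 G=3 C=5): GC 8/21 = 38.1%, outside 44.9–55.5% ✗; 3' end TT has 0 G/C, need ≥1 ✗ — fails.

F1 only.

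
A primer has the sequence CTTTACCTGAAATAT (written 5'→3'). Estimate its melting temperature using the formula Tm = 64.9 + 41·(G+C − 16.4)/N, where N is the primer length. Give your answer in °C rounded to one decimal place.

31.0°C

Base counts: A=5, T=6, G=1, C=3; G+C = 4, N = 15.
Tm = 64.9 + 41·(4 − 16.4)/15 = 64.9 + -508.40/15 = 31.0°C.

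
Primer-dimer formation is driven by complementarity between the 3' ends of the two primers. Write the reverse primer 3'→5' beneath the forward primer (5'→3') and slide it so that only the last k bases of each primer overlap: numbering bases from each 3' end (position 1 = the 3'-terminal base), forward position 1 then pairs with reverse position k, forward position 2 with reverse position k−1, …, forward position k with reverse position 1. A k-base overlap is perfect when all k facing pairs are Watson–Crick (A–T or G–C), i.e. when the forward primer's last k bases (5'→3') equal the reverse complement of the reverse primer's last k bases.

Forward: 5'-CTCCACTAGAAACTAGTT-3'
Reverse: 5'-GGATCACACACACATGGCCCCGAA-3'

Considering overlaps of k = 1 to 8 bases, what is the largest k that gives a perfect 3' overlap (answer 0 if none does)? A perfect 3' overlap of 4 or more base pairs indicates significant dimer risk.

Longest perfect overlap: 2 complementary base pairs; below the dimer-risk threshold (threshold 4).

Last 8 bases (5'→3') — forward …AACTAGTT, reverse …GCCCCGAA.
Reverse complement of the reverse primer's last 8 bases: TTCGGGGC; its first k bases are the reverse complement of the reverse primer's last k bases, so a perfect k-base overlap needs the forward primer's last k bases to equal them.
Comparing (forward last k vs required): k=1: T vs T ✓; k=2: TT vs TT ✓; k=3: GTT vs TTC ✗; k=4: AGTT vs TTCG ✗; k=5: TAGTT vs TTCGG ✗; k=6: CTAGTT vs TTCGGG ✗; k=7: ACTAGTT vs TTCGGGG ✗; k=8: AACTAGTT vs TTCGGGGC ✗.
Perfect overlaps at k = 1, 2; the largest is 2.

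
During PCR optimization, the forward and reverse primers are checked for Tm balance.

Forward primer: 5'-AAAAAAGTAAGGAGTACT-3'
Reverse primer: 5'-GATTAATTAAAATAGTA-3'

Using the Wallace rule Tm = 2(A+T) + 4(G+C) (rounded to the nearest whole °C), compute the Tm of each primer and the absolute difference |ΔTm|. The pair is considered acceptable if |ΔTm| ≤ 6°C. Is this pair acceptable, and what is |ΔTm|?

Forward: A=10 T=3 G=4 C=1 → Tm = 2·13 + 4·5 = 46°C.
Reverse: A=9 T=6 G=2 C=0 → Tm = 2·15 + 4·2 = 38°C.
|ΔTm| = |46 − 38| = 8°C, > 6°C.

|ΔTm| = 8°C; the pair is not acceptable.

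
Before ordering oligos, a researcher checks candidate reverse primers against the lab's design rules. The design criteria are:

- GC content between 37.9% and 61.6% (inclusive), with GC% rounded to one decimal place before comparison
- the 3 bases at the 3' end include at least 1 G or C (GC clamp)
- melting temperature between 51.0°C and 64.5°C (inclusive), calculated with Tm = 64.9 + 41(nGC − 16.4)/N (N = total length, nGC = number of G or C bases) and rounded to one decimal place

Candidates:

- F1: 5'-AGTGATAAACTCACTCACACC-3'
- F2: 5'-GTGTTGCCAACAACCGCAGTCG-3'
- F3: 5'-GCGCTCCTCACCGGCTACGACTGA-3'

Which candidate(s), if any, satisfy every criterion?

F1 (21 nt, A=8 T=4 G=2 C=7): GC 9/21 = 42.9% ✓; 3' end ACC has 2 G/C ✓; Tm = 64.9 + 41·(9 − 16.4)/21 = 50.5°C, outside 51.0–64.5°C ✗ — fails.
F2 (22 nt, A=5 T=4 G=6 C=7): GC 13/22 = 59.1% ✓; 3' end TCG has 2 G/C ✓; Tm = 64.9 + 41·(13 − 16.4)/22 = 58.6°C ✓ — passes.
F3 (24 nt, A=4 T=4 G=6 C=10): GC 16/24 = 66.7%, outside 37.9–61.6% ✗; 3' end TGA has 1 G/C ✓; Tm = 64.9 + 41·(16 − 16.4)/24 = 64.2°C ✓ — fails.

F2 only.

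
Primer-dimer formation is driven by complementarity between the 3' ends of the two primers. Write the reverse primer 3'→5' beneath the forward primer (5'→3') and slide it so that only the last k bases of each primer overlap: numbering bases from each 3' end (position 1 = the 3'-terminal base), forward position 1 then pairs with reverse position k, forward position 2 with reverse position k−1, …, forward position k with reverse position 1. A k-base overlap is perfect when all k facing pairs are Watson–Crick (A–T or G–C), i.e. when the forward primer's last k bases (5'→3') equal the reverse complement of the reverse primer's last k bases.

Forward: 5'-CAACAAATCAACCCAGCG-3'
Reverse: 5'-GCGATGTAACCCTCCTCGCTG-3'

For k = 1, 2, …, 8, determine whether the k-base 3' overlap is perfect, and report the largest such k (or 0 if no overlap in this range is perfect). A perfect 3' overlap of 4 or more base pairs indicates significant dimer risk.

Longest perfect overlap: 5 complementary base pairs; significant dimer risk (threshold 4).

Last 8 bases (5'→3') — forward …ACCCAGCG, reverse …CCTCGCTG.
Reverse complement of the reverse primer's last 8 bases: CAGCGAGG; its first k bases are the reverse complement of the reverse primer's last k bases, so a perfect k-base overlap needs the forward primer's last k bases to equal them.
Comparing (forward last k vs required): k=1: G vs C ✗; k=2: CG vs CA ✗; k=3: GCG vs CAG ✗; k=4: AGCG vs CAGC ✗; k=5: CAGCG vs CAGCG ✓; k=6: CCAGCG vs CAGCGA ✗; k=7: CCCAGCG vs CAGCGAG ✗; k=8: ACCCAGCG vs CAGCGAGG ✗.
Only k = 5 is perfect, so the longest perfect 3' overlap is 5.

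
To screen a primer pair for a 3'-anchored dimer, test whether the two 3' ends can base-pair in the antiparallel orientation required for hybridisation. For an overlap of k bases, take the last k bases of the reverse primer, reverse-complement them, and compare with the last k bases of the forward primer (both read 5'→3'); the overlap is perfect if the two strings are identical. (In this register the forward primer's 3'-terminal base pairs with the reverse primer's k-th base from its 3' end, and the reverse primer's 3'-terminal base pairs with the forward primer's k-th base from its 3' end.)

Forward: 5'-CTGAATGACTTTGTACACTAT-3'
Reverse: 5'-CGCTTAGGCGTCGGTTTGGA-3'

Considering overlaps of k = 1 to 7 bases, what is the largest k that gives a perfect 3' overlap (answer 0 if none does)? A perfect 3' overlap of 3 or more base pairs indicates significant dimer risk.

Longest perfect overlap: 1 complementary base pair; below the dimer-risk threshold (threshold 3).

Last 7 bases (5'→3') — forward …ACACTAT, reverse …GTTTGGA.
Reverse complement of the reverse primer's last 7 bases: TCCAAAC; its first k bases are the reverse complement of the reverse primer's last k bases, so a perfect k-base overlap needs the forward primer's last k bases to equal them.
Comparing (forward last k vs required): k=1: T vs T ✓; k=2: AT vs TC ✗; k=3: TAT vs TCC ✗; k=4: CTAT vs TCCA ✗; k=5: ACTAT vs TCCAA ✗; k=6: CACTAT vs TCCAAA ✗; k=7: ACACTAT vs TCCAAAC ✗.
Only k = 1 is perfect, so the longest perfect 3' overlap is 1.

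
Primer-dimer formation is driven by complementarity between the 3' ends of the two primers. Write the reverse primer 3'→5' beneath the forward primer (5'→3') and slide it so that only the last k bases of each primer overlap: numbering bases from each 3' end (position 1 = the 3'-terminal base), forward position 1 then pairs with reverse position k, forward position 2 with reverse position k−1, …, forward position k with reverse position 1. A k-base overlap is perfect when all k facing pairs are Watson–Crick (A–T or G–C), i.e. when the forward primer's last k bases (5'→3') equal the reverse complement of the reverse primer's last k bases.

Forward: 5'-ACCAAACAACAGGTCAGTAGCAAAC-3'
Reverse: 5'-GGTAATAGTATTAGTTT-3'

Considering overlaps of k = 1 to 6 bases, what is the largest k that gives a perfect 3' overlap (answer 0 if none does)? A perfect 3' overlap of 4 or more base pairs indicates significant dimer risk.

Longest perfect overlap: 4 complementary base pairs; significant dimer risk (threshold 4).

Last 6 bases (5'→3') — forward …GCAAAC, reverse …TAGTTT.
Reverse complement of the reverse primer's last 6 bases: AAACTA; its first k bases are the reverse complement of the reverse primer's last k bases, so a perfect k-base overlap needs the forward primer's last k bases to equal them.
Comparing (forward last k vs required): k=1: C vs A ✗; k=2: AC vs AA ✗; k=3: AAC vs AAA ✗; k=4: AAAC vs AAAC ✓; k=5: CAAAC vs AAACT ✗; k=6: GCAAAC vs AAACTA ✗.
Only k = 4 is perfect, so the longest perfect 3' overlap is 4.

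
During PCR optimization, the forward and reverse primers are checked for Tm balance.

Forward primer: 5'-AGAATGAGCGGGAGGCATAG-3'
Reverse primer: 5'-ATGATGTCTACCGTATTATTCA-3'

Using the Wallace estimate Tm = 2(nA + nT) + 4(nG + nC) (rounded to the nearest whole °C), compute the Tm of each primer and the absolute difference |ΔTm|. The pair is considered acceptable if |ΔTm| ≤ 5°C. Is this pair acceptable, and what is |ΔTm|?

|ΔTm| = 4°C; the pair is acceptable.

Forward: A=7 T=2 G=9 C=2 → Tm = 2·9 + 4·11 = 62°C.
Reverse: A=6 T=9 G=3 C=4 → Tm = 2·15 + 4·7 = 58°C.
|ΔTm| = |62 − 58| = 4°C, ≤ 5°C.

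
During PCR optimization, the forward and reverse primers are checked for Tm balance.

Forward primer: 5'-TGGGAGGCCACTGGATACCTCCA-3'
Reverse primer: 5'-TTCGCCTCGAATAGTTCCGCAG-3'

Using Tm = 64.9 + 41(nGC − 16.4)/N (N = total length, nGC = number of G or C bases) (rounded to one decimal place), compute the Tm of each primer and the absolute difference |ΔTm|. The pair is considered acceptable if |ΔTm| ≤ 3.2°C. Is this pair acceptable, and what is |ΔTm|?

Forward: G+C = 14, N = 23 → Tm = 64.9 + 41·(14 − 16.4)/23 = 60.6°C.
Reverse: G+C = 12, N = 22 → Tm = 64.9 + 41·(12 − 16.4)/22 = 56.7°C.
|ΔTm| = |60.6 − 56.7| = 3.9°C, > 3.2°C.

|ΔTm| = 3.9°C; the pair is not acceptable.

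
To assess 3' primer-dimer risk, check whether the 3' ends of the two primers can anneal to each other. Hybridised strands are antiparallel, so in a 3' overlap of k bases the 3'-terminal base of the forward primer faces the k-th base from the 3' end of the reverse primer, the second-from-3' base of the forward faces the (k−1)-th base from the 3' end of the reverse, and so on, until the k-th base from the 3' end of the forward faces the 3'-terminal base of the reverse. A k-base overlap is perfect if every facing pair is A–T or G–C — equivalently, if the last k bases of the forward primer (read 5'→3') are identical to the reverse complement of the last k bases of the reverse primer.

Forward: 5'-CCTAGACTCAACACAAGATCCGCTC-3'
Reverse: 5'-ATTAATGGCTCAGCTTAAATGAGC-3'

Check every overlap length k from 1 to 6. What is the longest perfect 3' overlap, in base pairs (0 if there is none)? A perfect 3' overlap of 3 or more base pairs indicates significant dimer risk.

Last 6 bases (5'→3') — forward …CCGCTC, reverse …ATGAGC.
Reverse complement of the reverse primer's last 6 bases: GCTCAT; its first k bases are the reverse complement of the reverse primer's last k bases, so a perfect k-base overlap needs the forward primer's last k bases to equal them.
Comparing (forward last k vs required): k=1: C vs G ✗; k=2: TC vs GC ✗; k=3: CTC vs GCT ✗; k=4: GCTC vs GCTC ✓; k=5: CGCTC vs GCTCA ✗; k=6: CCGCTC vs GCTCAT ✗.
Only k = 4 is perfect, so the longest perfect 3' overlap is 4.

Longest perfect overlap: 4 complementary base pairs; significant dimer risk (threshold 3).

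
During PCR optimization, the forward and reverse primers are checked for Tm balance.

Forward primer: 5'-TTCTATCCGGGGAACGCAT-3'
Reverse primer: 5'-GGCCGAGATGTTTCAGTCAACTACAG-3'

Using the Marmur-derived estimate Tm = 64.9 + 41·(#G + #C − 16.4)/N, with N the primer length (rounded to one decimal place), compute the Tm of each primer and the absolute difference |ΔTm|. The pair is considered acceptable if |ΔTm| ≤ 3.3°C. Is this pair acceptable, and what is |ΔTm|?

Forward: G+C = 10, N = 19 → Tm = 64.9 + 41·(10 − 16.4)/19 = 51.1°C.
Reverse: G+C = 13, N = 26 → Tm = 64.9 + 41·(13 − 16.4)/26 = 59.5°C.
|ΔTm| = |51.1 − 59.5| = 8.4°C, > 3.3°C.

|ΔTm| = 8.4°C; the pair is not acceptable.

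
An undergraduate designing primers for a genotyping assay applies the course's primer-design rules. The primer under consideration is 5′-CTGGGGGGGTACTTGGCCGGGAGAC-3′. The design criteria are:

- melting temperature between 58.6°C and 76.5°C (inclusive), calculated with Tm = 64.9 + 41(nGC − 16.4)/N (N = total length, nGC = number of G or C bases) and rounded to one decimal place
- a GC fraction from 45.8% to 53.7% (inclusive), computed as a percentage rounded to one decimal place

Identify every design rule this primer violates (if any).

Fails: GC content.

Base counts: A=3, T=4, G=13, C=5 (length 25).
Tm: Tm = 64.9 + 41·(18 − 16.4)/25 = 67.5°C ✓
GC content: GC 18/25 = 72.0%, outside 45.8–53.7% ✗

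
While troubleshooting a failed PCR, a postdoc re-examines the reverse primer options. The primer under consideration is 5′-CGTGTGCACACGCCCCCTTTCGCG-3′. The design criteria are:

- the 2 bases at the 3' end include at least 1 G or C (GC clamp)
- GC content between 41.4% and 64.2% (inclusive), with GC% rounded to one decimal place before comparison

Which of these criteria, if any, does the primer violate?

Fails: GC content.

Base counts: A=2, T=5, G=6, C=11 (length 24).
GC clamp: 3' end CG has 2 G/C ✓
GC content: GC 17/24 = 70.8%, outside 41.4–64.2% ✗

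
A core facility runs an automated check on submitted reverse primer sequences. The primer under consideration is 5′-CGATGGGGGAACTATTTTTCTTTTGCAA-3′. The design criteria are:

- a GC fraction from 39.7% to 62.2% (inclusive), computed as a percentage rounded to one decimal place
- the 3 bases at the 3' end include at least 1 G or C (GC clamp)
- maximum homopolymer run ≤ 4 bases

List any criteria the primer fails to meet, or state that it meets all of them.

Base counts: A=6, T=11, G=7, C=4 (length 28).
GC content: GC 11/28 = 39.3%, outside 39.7–62.2% ✗
GC clamp: 3' end CAA has 1 G/C ✓
homopolymer run: longest run = 5, exceeds 4 ✗

Fails: GC content, homopolymer run.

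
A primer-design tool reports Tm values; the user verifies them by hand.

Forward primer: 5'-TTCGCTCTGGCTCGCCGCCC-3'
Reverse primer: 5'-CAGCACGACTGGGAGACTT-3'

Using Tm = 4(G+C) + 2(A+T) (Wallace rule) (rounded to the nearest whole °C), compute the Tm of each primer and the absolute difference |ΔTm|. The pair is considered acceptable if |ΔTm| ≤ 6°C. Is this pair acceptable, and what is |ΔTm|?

Forward: A=0 T=5 G=5 C=10 → Tm = 2·5 + 4·15 = 70°C.
Reverse: A=5 T=3 G=6 C=5 → Tm = 2·8 + 4·11 = 60°C.
|ΔTm| = |70 − 60| = 10°C, > 6°C.

|ΔTm| = 10°C; the pair is not acceptable.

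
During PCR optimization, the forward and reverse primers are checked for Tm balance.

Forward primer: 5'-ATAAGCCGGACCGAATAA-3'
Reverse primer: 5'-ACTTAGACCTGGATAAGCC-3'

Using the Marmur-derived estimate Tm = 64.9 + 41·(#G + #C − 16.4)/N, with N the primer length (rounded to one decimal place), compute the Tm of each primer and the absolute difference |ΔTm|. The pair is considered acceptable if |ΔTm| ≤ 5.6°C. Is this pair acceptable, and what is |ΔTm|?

Forward: G+C = 8, N = 18 → Tm = 64.9 + 41·(8 − 16.4)/18 = 45.8°C.
Reverse: G+C = 9, N = 19 → Tm = 64.9 + 41·(9 − 16.4)/19 = 48.9°C.
|ΔTm| = |45.8 − 48.9| = 3.1°C, ≤ 5.6°C.

|ΔTm| = 3.1°C; the pair is acceptable.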